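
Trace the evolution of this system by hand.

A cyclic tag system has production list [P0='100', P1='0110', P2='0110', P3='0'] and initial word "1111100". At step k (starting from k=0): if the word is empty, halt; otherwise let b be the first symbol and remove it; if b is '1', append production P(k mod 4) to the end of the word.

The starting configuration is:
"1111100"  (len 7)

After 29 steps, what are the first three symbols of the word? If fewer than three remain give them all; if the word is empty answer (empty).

000

[0] "1111100"  (len 7)
[1] "111100100"  (len 9)
[2] "111001000110"  (len 12)
[3] "110010001100110"  (len 15)
[4] "100100011001100"  (len 15)
[5] "00100011001100100"  (len 17)
[6] "0100011001100100"  (len 16)
[7] "100011001100100"  (len 15)
[8] "000110011001000"  (len 15)
[9] "00110011001000"  (len 14)
[10] "0110011001000"  (len 13)
[11] "110011001000"  (len 12)
[12] "100110010000"  (len 12)
[13] "00110010000100"  (len 14)
[14] "0110010000100"  (len 13)
[15] "110010000100"  (len 12)
[16] "100100001000"  (len 12)
[17] "00100001000100"  (len 14)
[18] "0100001000100"  (len 13)
[19] "100001000100"  (len 12)
[20] "000010001000"  (len 12)
[21] "00010001000"  (len 11)
[22] "0010001000"  (len 10)
[23] "010001000"  (len 9)
[24] "10001000"  (len 8)
[25] "0001000100"  (len 10)
[26] "001000100"  (len 9)
[27] "01000100"  (len 8)
[28] "1000100"  (len 7)
[29] "000100100"  (len 9)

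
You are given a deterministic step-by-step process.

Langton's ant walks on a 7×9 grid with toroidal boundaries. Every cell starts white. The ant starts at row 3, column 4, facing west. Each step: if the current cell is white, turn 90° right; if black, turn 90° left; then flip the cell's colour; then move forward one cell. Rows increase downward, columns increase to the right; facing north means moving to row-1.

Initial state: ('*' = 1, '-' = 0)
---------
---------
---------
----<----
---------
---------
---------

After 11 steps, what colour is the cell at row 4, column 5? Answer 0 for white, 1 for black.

[0] ---------
---------
---------
----<----
---------
---------
---------
[1] ---------
---------
----^----
----*----
---------
---------
---------
[2] ---------
---------
----*>---
----*----
---------
---------
---------
[3] ---------
---------
----**---
----*v---
---------
---------
---------
[4] ---------
---------
----**---
----<*---
---------
---------
---------
[5] ---------
---------
----**---
-----*---
----v----
---------
---------
[6] ---------
---------
----**---
-----*---
---<*----
---------
---------
[7] ---------
---------
----**---
---^-*---
---**----
---------
---------
[8] ---------
---------
----**---
---*>*---
---**----
---------
---------
[9] ---------
---------
----**---
---***---
---*v----
---------
---------
[10] ---------
---------
----**---
---***---
---*->---
---------
---------
[11] ---------
---------
----**---
---***---
---*-*---
-----v---
---------

1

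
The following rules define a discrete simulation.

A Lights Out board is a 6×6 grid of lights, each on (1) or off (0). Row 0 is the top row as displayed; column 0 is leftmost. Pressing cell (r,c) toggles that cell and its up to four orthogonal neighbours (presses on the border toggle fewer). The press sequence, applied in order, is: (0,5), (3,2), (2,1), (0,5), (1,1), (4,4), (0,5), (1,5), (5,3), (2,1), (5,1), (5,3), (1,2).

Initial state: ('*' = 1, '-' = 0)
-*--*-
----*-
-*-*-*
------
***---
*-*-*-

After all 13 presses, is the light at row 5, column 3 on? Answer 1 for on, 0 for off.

0

gen 0: -*--*-
----*-
-*-*-*
------
***---
*-*-*-
gen 1: -*---*
----**
-*-*-*
------
***---
*-*-*-
gen 2: -*---*
----**
-***-*
-***--
**----
*-*-*-
gen 3: -*---*
-*--**
*--*-*
--**--
**----
*-*-*-
gen 4: -*--*-
-*--*-
*--*-*
--**--
**----
*-*-*-
gen 5: ----*-
*-*-*-
**-*-*
--**--
**----
*-*-*-
gen 6: ----*-
*-*-*-
**-*-*
--***-
**-***
*-*---
gen 7: -----*
*-*-**
**-*-*
--***-
**-***
*-*---
gen 8: ------
*-*---
**-*--
--***-
**-***
*-*---
gen 9: ------
*-*---
**-*--
--***-
**--**
*--**-
gen 10: ------
***---
--**--
-****-
**--**
*--**-
gen 11: ------
***---
--**--
-****-
*---**
-****-
gen 12: ------
***---
--**--
-****-
*--***
-*----
gen 13: --*---
*--*--
---*--
-****-
*--***
-*----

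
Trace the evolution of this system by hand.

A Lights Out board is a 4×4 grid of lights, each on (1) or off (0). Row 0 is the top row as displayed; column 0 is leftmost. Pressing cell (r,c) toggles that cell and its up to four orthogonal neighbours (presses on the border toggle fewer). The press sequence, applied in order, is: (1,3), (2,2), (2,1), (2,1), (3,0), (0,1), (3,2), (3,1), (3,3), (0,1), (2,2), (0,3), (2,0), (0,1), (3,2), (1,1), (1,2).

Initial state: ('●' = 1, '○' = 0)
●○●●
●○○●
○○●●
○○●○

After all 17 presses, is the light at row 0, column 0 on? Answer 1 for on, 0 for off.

k=0  ●○●●
●○○●
○○●●
○○●○
k=1  ●○●○
●○●○
○○●○
○○●○
k=2  ●○●○
●○○○
○●○●
○○○○
k=3  ●○●○
●●○○
●○●●
○●○○
k=4  ●○●○
●○○○
○●○●
○○○○
k=5  ●○●○
●○○○
●●○●
●●○○
k=6  ○●○○
●●○○
●●○●
●●○○
k=7  ○●○○
●●○○
●●●●
●○●●
k=8  ○●○○
●●○○
●○●●
○●○●
k=9  ○●○○
●●○○
●○●○
○●●○
k=10  ●○●○
●○○○
●○●○
○●●○
k=11  ●○●○
●○●○
●●○●
○●○○
k=12  ●○○●
●○●●
●●○●
○●○○
k=13  ●○○●
○○●●
○○○●
●●○○
k=14  ○●●●
○●●●
○○○●
●●○○
k=15  ○●●●
○●●●
○○●●
●○●●
k=16  ○○●●
●○○●
○●●●
●○●●
k=17  ○○○●
●●●○
○●○●
●○●●

0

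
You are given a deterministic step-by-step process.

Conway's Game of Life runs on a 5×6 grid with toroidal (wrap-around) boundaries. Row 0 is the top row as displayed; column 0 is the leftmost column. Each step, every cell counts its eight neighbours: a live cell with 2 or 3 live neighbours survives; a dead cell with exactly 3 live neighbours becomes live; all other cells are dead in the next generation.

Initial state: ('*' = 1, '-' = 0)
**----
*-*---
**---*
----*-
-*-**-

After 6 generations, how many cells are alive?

2

step 0: **----
*-*---
**---*
----*-
-*-**-
step 1: *--*-*
--*---
**---*
-****-
******
step 2: ------
--*-*-
*---**
------
------
step 3: ------
---**-
---***
-----*
------
step 4: ------
---*-*
---*-*
-----*
------
step 5: ------
------
*----*
----*-
------
step 6: ------
------
-----*
-----*
------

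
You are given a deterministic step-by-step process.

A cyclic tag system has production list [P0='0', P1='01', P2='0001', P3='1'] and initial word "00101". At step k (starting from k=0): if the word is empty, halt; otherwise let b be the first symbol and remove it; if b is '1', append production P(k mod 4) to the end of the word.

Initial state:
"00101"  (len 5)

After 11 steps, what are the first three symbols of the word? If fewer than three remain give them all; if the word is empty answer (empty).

(empty)

0) "00101"  (len 5)
1) "0101"  (len 4)
2) "101"  (len 3)
3) "010001"  (len 6)
4) "10001"  (len 5)
5) "00010"  (len 5)
6) "0010"  (len 4)
7) "010"  (len 3)
8) "10"  (len 2)
9) "00"  (len 2)
10) "0"  (len 1)
11) (halted — word empty)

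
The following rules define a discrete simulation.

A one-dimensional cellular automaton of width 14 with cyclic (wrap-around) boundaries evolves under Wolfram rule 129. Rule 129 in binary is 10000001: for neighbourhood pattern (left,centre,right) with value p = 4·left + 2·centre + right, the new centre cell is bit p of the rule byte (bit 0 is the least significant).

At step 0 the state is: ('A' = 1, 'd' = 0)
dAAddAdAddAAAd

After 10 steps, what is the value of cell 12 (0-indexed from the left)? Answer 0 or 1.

gen 0: dAAddAdAddAAAd
gen 1: dddddddddddAdd
gen 2: AAAAAAAAAAdddA
gen 3: AAAAAAAAAddAdd
gen 4: dAAAAAAAdddddd
gen 5: ddAAAAAddAAAAA
gen 6: dddAAAddddAAAd
gen 7: AAddAddAAddAdd
gen 8: dddddddddddddd
gen 9: AAAAAAAAAAAAAA
gen 10: AAAAAAAAAAAAAA

1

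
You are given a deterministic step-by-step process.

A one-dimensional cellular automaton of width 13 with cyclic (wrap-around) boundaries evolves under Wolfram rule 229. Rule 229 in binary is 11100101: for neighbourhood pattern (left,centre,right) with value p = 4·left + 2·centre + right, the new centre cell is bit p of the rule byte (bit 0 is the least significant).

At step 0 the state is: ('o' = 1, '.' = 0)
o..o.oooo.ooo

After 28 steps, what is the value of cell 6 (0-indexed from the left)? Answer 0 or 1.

0

0) o..o.oooo.ooo
1) o..oo.oooo.oo
2) o...oo.oooo.o
3) o.o..oo.oooo.
4) ooo...oo.oooo
5) ooo.o..oo.ooo
6) ooooo...oo.oo
7) ooooo.o..oo.o
8) ooooooo...oo.
9) .oooooo.o..oo
10) o.ooooooo...o
11) oo.oooooo.o..
12) .oo.ooooooo..
13) ..oo.oooooo.o
14) ...oo.ooooooo
15) .o..oo.oooooo
16) oo...oo.ooooo
17) oo.o..oo.oooo
18) oooo...oo.ooo
19) oooo.o..oo.oo
20) oooooo...oo.o
21) oooooo.o..oo.
22) .ooooooo...oo
23) o.oooooo.o..o
24) oo.ooooooo...
25) .oo.oooooo.o.
26) ..oo.ooooooo.
27) o..oo.oooooo.
28) o...oo.oooooo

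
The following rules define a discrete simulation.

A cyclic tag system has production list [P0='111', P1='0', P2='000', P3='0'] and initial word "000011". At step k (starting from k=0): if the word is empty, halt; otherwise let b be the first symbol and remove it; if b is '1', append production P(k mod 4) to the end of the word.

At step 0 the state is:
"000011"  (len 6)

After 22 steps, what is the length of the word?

3

k=0  "000011"  (len 6)
k=1  "00011"  (len 5)
k=2  "0011"  (len 4)
k=3  "011"  (len 3)
k=4  "11"  (len 2)
k=5  "1111"  (len 4)
k=6  "1110"  (len 4)
k=7  "110000"  (len 6)
k=8  "100000"  (len 6)
k=9  "00000111"  (len 8)
k=10  "0000111"  (len 7)
k=11  "000111"  (len 6)
k=12  "00111"  (len 5)
k=13  "0111"  (len 4)
k=14  "111"  (len 3)
k=15  "11000"  (len 5)
k=16  "10000"  (len 5)
k=17  "0000111"  (len 7)
k=18  "000111"  (len 6)
k=19  "00111"  (len 5)
k=20  "0111"  (len 4)
k=21  "111"  (len 3)
k=22  "110"  (len 3)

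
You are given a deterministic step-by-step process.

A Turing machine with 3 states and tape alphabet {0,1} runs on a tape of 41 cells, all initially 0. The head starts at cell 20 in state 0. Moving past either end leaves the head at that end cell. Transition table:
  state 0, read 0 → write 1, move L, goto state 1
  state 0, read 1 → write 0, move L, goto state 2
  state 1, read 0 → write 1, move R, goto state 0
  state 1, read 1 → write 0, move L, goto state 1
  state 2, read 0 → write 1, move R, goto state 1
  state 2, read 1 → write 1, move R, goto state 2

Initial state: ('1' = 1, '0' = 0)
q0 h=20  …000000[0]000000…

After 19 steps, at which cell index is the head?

15

k=0  q0 h=20  …000000[0]000000…
k=1  q1 h=19  …000000[0]100000…
k=2  q0 h=20  …000001[1]000000…
k=3  q2 h=19  …000000[1]000000…
k=4  q2 h=20  …000001[0]000000…
k=5  q1 h=21  …000011[0]000000…
k=6  q0 h=22  …000111[0]000000…
k=7  q1 h=21  …000011[1]100000…
k=8  q1 h=20  …000001[1]010000…
k=9  q1 h=19  …000000[1]001000…
k=10  q1 h=18  …000000[0]000100…
k=11  q0 h=19  …000001[0]001000…
k=12  q1 h=18  …000000[1]100100…
k=13  q1 h=17  …000000[0]010010…
k=14  q0 h=18  …000001[0]100100…
k=15  q1 h=17  …000000[1]110010…
k=16  q1 h=16  …000000[0]011001…
k=17  q0 h=17  …000001[0]110010…
k=18  q1 h=16  …000000[1]111001…
k=19  q1 h=15  …000000[0]011100…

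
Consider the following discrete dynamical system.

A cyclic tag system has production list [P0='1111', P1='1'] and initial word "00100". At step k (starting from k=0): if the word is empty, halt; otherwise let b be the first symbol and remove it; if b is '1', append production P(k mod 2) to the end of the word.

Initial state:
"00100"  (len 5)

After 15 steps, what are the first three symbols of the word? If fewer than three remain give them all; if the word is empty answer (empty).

gen 0: "00100"  (len 5)
gen 1: "0100"  (len 4)
gen 2: "100"  (len 3)
gen 3: "001111"  (len 6)
gen 4: "01111"  (len 5)
gen 5: "1111"  (len 4)
gen 6: "1111"  (len 4)
gen 7: "1111111"  (len 7)
gen 8: "1111111"  (len 7)
gen 9: "1111111111"  (len 10)
gen 10: "1111111111"  (len 10)
gen 11: "1111111111111"  (len 13)
gen 12: "1111111111111"  (len 13)
gen 13: "1111111111111111"  (len 16)
gen 14: "1111111111111111"  (len 16)
gen 15: "1111111111111111111"  (len 19)

111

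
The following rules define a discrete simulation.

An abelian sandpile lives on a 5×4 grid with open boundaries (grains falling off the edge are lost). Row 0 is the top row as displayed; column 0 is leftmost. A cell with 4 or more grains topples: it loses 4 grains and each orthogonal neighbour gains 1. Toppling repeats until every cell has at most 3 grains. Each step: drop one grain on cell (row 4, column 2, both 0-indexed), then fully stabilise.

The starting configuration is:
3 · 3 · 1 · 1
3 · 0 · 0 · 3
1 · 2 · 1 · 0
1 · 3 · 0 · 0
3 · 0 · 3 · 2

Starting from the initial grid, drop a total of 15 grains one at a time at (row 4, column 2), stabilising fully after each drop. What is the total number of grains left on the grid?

35

[0] 3 · 3 · 1 · 1
3 · 0 · 0 · 3
1 · 2 · 1 · 0
1 · 3 · 0 · 0
3 · 0 · 3 · 2
[1] 3 · 3 · 1 · 1
3 · 0 · 0 · 3
1 · 2 · 1 · 0
1 · 3 · 1 · 0
3 · 1 · 0 · 3
[2] 3 · 3 · 1 · 1
3 · 0 · 0 · 3
1 · 2 · 1 · 0
1 · 3 · 1 · 0
3 · 1 · 1 · 3
[3] 3 · 3 · 1 · 1
3 · 0 · 0 · 3
1 · 2 · 1 · 0
1 · 3 · 1 · 0
3 · 1 · 2 · 3
[4] 3 · 3 · 1 · 1
3 · 0 · 0 · 3
1 · 2 · 1 · 0
1 · 3 · 1 · 0
3 · 1 · 3 · 3
[5] 3 · 3 · 1 · 1
3 · 0 · 0 · 3
1 · 2 · 1 · 0
1 · 3 · 2 · 1
3 · 2 · 1 · 0
[6] 3 · 3 · 1 · 1
3 · 0 · 0 · 3
1 · 2 · 1 · 0
1 · 3 · 2 · 1
3 · 2 · 2 · 0
[7] 3 · 3 · 1 · 1
3 · 0 · 0 · 3
1 · 2 · 1 · 0
1 · 3 · 2 · 1
3 · 2 · 3 · 0
[8] 3 · 3 · 1 · 1
3 · 0 · 0 · 3
1 · 2 · 1 · 0
1 · 3 · 3 · 1
3 · 3 · 0 · 1
[9] 3 · 3 · 1 · 1
3 · 0 · 0 · 3
1 · 2 · 1 · 0
1 · 3 · 3 · 1
3 · 3 · 1 · 1
[10] 3 · 3 · 1 · 1
3 · 0 · 0 · 3
1 · 2 · 1 · 0
1 · 3 · 3 · 1
3 · 3 · 2 · 1
[11] 3 · 3 · 1 · 1
3 · 0 · 0 · 3
1 · 2 · 1 · 0
1 · 3 · 3 · 1
3 · 3 · 3 · 1
[12] 3 · 3 · 1 · 1
3 · 0 · 0 · 3
1 · 3 · 2 · 0
3 · 1 · 1 · 2
0 · 2 · 2 · 2
[13] 3 · 3 · 1 · 1
3 · 0 · 0 · 3
1 · 3 · 2 · 0
3 · 1 · 1 · 2
0 · 2 · 3 · 2
[14] 3 · 3 · 1 · 1
3 · 0 · 0 · 3
1 · 3 · 2 · 0
3 · 1 · 2 · 2
0 · 3 · 0 · 3
[15] 3 · 3 · 1 · 1
3 · 0 · 0 · 3
1 · 3 · 2 · 0
3 · 1 · 2 · 2
0 · 3 · 1 · 3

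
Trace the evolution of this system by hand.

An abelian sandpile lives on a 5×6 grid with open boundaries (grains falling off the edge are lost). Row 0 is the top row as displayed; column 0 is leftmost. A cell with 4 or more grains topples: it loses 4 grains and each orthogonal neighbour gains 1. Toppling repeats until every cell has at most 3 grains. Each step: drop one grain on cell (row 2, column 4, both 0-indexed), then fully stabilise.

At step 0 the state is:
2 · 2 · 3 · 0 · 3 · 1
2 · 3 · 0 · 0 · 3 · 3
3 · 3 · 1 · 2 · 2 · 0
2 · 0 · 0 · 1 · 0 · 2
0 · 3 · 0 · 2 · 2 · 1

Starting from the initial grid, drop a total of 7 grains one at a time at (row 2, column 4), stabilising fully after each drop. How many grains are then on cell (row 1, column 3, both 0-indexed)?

0) 2 · 2 · 3 · 0 · 3 · 1
2 · 3 · 0 · 0 · 3 · 3
3 · 3 · 1 · 2 · 2 · 0
2 · 0 · 0 · 1 · 0 · 2
0 · 3 · 0 · 2 · 2 · 1
1) 2 · 2 · 3 · 0 · 3 · 1
2 · 3 · 0 · 0 · 3 · 3
3 · 3 · 1 · 2 · 3 · 0
2 · 0 · 0 · 1 · 0 · 2
0 · 3 · 0 · 2 · 2 · 1
2) 2 · 2 · 3 · 1 · 0 · 3
2 · 3 · 0 · 1 · 2 · 0
3 · 3 · 1 · 3 · 1 · 2
2 · 0 · 0 · 1 · 1 · 2
0 · 3 · 0 · 2 · 2 · 1
3) 2 · 2 · 3 · 1 · 0 · 3
2 · 3 · 0 · 1 · 2 · 0
3 · 3 · 1 · 3 · 2 · 2
2 · 0 · 0 · 1 · 1 · 2
0 · 3 · 0 · 2 · 2 · 1
4) 2 · 2 · 3 · 1 · 0 · 3
2 · 3 · 0 · 1 · 2 · 0
3 · 3 · 1 · 3 · 3 · 2
2 · 0 · 0 · 1 · 1 · 2
0 · 3 · 0 · 2 · 2 · 1
5) 2 · 2 · 3 · 1 · 0 · 3
2 · 3 · 0 · 2 · 3 · 0
3 · 3 · 2 · 0 · 1 · 3
2 · 0 · 0 · 2 · 2 · 2
0 · 3 · 0 · 2 · 2 · 1
6) 2 · 2 · 3 · 1 · 0 · 3
2 · 3 · 0 · 2 · 3 · 0
3 · 3 · 2 · 0 · 2 · 3
2 · 0 · 0 · 2 · 2 · 2
0 · 3 · 0 · 2 · 2 · 1
7) 2 · 2 · 3 · 1 · 0 · 3
2 · 3 · 0 · 2 · 3 · 0
3 · 3 · 2 · 0 · 3 · 3
2 · 0 · 0 · 2 · 2 · 2
0 · 3 · 0 · 2 · 2 · 1

2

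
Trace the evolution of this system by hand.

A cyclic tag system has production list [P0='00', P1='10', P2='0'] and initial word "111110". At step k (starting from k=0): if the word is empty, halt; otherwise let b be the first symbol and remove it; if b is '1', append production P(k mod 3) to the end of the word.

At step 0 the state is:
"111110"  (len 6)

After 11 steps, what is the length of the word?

5

gen 0: "111110"  (len 6)
gen 1: "1111000"  (len 7)
gen 2: "11100010"  (len 8)
gen 3: "11000100"  (len 8)
gen 4: "100010000"  (len 9)
gen 5: "0001000010"  (len 10)
gen 6: "001000010"  (len 9)
gen 7: "01000010"  (len 8)
gen 8: "1000010"  (len 7)
gen 9: "0000100"  (len 7)
gen 10: "000100"  (len 6)
gen 11: "00100"  (len 5)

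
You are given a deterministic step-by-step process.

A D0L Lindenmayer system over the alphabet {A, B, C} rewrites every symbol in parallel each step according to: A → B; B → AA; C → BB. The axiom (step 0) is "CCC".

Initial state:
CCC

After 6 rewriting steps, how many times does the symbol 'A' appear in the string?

k=0  CCC
k=1  BBBBBB
k=2  AAAAAAAAAAAA
k=3  BBBBBBBBBBBB
k=4  AAAAAAAAAAAAAAAAAAAAAAAA
k=5  BBBBBBBBBBBBBBBBBBBBBBBB
k=6  AAAAAAAAAAAAAAAAAAAAAAAAAAAAAAAAAAAAAAAAAAAAAAAA

48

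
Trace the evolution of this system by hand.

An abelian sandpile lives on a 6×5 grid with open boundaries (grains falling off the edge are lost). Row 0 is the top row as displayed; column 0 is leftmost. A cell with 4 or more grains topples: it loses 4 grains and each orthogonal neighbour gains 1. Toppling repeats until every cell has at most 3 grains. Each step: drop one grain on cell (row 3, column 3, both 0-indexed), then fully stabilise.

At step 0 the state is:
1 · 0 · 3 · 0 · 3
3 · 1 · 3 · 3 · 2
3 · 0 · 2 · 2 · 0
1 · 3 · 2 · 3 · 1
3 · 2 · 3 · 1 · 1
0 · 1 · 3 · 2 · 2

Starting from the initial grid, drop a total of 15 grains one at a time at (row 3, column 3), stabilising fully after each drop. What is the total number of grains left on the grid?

55

[0] 1 · 0 · 3 · 0 · 3
3 · 1 · 3 · 3 · 2
3 · 0 · 2 · 2 · 0
1 · 3 · 2 · 3 · 1
3 · 2 · 3 · 1 · 1
0 · 1 · 3 · 2 · 2
[1] 1 · 0 · 3 · 0 · 3
3 · 1 · 3 · 3 · 2
3 · 0 · 2 · 3 · 0
1 · 3 · 3 · 0 · 2
3 · 2 · 3 · 2 · 1
0 · 1 · 3 · 2 · 2
[2] 1 · 0 · 3 · 0 · 3
3 · 1 · 3 · 3 · 2
3 · 0 · 2 · 3 · 0
1 · 3 · 3 · 1 · 2
3 · 2 · 3 · 2 · 1
0 · 1 · 3 · 2 · 2
[3] 1 · 0 · 3 · 0 · 3
3 · 1 · 3 · 3 · 2
3 · 0 · 2 · 3 · 0
1 · 3 · 3 · 2 · 2
3 · 2 · 3 · 2 · 1
0 · 1 · 3 · 2 · 2
[4] 1 · 0 · 3 · 0 · 3
3 · 1 · 3 · 3 · 2
3 · 0 · 2 · 3 · 0
1 · 3 · 3 · 3 · 2
3 · 2 · 3 · 2 · 1
0 · 1 · 3 · 2 · 2
[5] 1 · 1 · 0 · 2 · 3
3 · 2 · 2 · 1 · 3
3 · 2 · 1 · 2 · 1
3 · 1 · 3 · 3 · 3
0 · 1 · 3 · 1 · 2
1 · 3 · 1 · 0 · 3
[6] 1 · 1 · 0 · 2 · 3
3 · 2 · 2 · 1 · 3
3 · 2 · 2 · 3 · 2
3 · 2 · 1 · 2 · 0
0 · 2 · 0 · 3 · 3
1 · 3 · 2 · 0 · 3
[7] 1 · 1 · 0 · 2 · 3
3 · 2 · 2 · 1 · 3
3 · 2 · 2 · 3 · 2
3 · 2 · 1 · 3 · 0
0 · 2 · 0 · 3 · 3
1 · 3 · 2 · 0 · 3
[8] 1 · 1 · 0 · 2 · 3
3 · 2 · 2 · 2 · 3
3 · 2 · 3 · 0 · 3
3 · 2 · 2 · 2 · 2
0 · 2 · 1 · 1 · 1
1 · 3 · 2 · 2 · 0
[9] 1 · 1 · 0 · 2 · 3
3 · 2 · 2 · 2 · 3
3 · 2 · 3 · 0 · 3
3 · 2 · 2 · 3 · 2
0 · 2 · 1 · 1 · 1
1 · 3 · 2 · 2 · 0
[10] 1 · 1 · 0 · 2 · 3
3 · 2 · 2 · 2 · 3
3 · 2 · 3 · 1 · 3
3 · 2 · 3 · 0 · 3
0 · 2 · 1 · 2 · 1
1 · 3 · 2 · 2 · 0
[11] 1 · 1 · 0 · 2 · 3
3 · 2 · 2 · 2 · 3
3 · 2 · 3 · 1 · 3
3 · 2 · 3 · 1 · 3
0 · 2 · 1 · 2 · 1
1 · 3 · 2 · 2 · 0
[12] 1 · 1 · 0 · 2 · 3
3 · 2 · 2 · 2 · 3
3 · 2 · 3 · 1 · 3
3 · 2 · 3 · 2 · 3
0 · 2 · 1 · 2 · 1
1 · 3 · 2 · 2 · 0
[13] 1 · 1 · 0 · 2 · 3
3 · 2 · 2 · 2 · 3
3 · 2 · 3 · 1 · 3
3 · 2 · 3 · 3 · 3
0 · 2 · 1 · 2 · 1
1 · 3 · 2 · 2 · 0
[14] 1 · 1 · 2 · 0 · 1
3 · 3 · 0 · 2 · 2
3 · 3 · 2 · 1 · 2
3 · 3 · 1 · 3 · 1
0 · 2 · 2 · 3 · 2
1 · 3 · 2 · 2 · 0
[15] 1 · 1 · 2 · 0 · 1
3 · 3 · 0 · 2 · 2
3 · 3 · 2 · 2 · 2
3 · 3 · 2 · 1 · 2
0 · 2 · 3 · 0 · 3
1 · 3 · 2 · 3 · 0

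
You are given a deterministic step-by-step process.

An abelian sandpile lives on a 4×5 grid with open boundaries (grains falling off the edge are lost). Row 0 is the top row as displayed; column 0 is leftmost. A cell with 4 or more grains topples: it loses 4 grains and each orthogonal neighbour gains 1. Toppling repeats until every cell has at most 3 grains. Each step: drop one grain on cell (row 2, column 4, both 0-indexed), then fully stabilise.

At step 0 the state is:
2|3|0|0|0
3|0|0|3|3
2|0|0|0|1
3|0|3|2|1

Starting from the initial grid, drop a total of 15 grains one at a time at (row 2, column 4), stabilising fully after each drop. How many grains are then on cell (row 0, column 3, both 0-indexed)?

step 0: 2|3|0|0|0
3|0|0|3|3
2|0|0|0|1
3|0|3|2|1
step 1: 2|3|0|0|0
3|0|0|3|3
2|0|0|0|2
3|0|3|2|1
step 2: 2|3|0|0|0
3|0|0|3|3
2|0|0|0|3
3|0|3|2|1
step 3: 2|3|0|1|1
3|0|1|0|1
2|0|0|2|1
3|0|3|2|2
step 4: 2|3|0|1|1
3|0|1|0|1
2|0|0|2|2
3|0|3|2|2
step 5: 2|3|0|1|1
3|0|1|0|1
2|0|0|2|3
3|0|3|2|2
step 6: 2|3|0|1|1
3|0|1|0|2
2|0|0|3|0
3|0|3|2|3
step 7: 2|3|0|1|1
3|0|1|0|2
2|0|0|3|1
3|0|3|2|3
step 8: 2|3|0|1|1
3|0|1|0|2
2|0|0|3|2
3|0|3|2|3
step 9: 2|3|0|1|1
3|0|1|0|2
2|0|0|3|3
3|0|3|2|3
step 10: 2|3|0|1|1
3|0|1|1|3
2|0|2|1|2
3|1|0|1|1
step 11: 2|3|0|1|1
3|0|1|1|3
2|0|2|1|3
3|1|0|1|1
step 12: 2|3|0|1|2
3|0|1|2|0
2|0|2|2|1
3|1|0|1|2
step 13: 2|3|0|1|2
3|0|1|2|0
2|0|2|2|2
3|1|0|1|2
step 14: 2|3|0|1|2
3|0|1|2|0
2|0|2|2|3
3|1|0|1|2
step 15: 2|3|0|1|2
3|0|1|2|1
2|0|2|3|0
3|1|0|1|3

1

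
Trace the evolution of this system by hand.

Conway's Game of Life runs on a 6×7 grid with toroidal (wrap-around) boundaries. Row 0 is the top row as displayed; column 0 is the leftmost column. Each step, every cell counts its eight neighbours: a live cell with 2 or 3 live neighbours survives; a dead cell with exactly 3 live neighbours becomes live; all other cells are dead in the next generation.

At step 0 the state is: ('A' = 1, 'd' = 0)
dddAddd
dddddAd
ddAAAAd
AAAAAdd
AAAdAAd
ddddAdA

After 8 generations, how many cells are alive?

16

0) dddAddd
dddddAd
ddAAAAd
AAAAAdd
AAAdAAd
ddddAdA
1) ddddAAd
ddAddAd
dddddAA
Adddddd
ddddddd
AAAdAdA
2) AdAdAdd
ddddddd
dddddAA
ddddddA
ddddddA
AAdAAdA
3) AdAdAAA
dddddAA
dddddAA
AdddddA
ddddddA
dAAAAdA
4) ddAdddd
ddddddd
ddddddd
Adddddd
dAAAddA
dAAdAdd
5) dAAAddd
ddddddd
ddddddd
AAAdddd
dddAddd
Adddddd
6) dAAdddd
ddAdddd
dAddddd
dAAdddd
AdAdddd
dAdAddd
7) dAdAddd
ddAdddd
dAddddd
AdAdddd
AddAddd
AddAddd
8) dAdAddd
dAAdddd
dAAdddd
AdAdddd
AdAAddA
AAdAAdd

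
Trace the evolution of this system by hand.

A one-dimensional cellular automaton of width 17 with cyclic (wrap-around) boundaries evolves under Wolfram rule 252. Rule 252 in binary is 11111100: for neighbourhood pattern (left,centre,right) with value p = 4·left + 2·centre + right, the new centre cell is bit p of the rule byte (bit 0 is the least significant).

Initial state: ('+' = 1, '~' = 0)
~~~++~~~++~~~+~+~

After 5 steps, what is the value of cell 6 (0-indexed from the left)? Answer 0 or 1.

1

[0] ~~~++~~~++~~~+~+~
[1] ~~~+++~~+++~~++++
[2] +~~++++~++++~++++
[3] ++~++++++++++++++
[4] +++++++++++++++++
[5] +++++++++++++++++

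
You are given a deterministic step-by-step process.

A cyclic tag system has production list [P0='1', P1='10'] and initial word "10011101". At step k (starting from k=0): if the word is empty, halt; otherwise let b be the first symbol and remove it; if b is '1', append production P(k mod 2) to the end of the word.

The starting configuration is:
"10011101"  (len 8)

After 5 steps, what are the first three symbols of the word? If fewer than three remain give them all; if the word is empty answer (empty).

[0] "10011101"  (len 8)
[1] "00111011"  (len 8)
[2] "0111011"  (len 7)
[3] "111011"  (len 6)
[4] "1101110"  (len 7)
[5] "1011101"  (len 7)

101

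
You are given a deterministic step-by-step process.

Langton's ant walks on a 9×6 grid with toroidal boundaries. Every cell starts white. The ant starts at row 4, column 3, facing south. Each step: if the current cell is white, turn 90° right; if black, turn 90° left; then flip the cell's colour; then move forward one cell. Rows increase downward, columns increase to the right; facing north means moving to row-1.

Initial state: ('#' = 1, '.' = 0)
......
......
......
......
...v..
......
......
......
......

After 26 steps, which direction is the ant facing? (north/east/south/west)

north

t=0: ......
......
......
......
...v..
......
......
......
......
t=1: ......
......
......
......
..<#..
......
......
......
......
t=2: ......
......
......
..^...
..##..
......
......
......
......
t=3: ......
......
......
..#>..
..##..
......
......
......
......
t=4: ......
......
......
..##..
..#v..
......
......
......
......
t=5: ......
......
......
..##..
..#.>.
......
......
......
......
t=6: ......
......
......
..##..
..#.#.
....v.
......
......
......
t=7: ......
......
......
..##..
..#.#.
...<#.
......
......
......
t=8: ......
......
......
..##..
..#^#.
...##.
......
......
......
t=9: ......
......
......
..##..
..##>.
...##.
......
......
......
t=10: ......
......
......
..##^.
..##..
...##.
......
......
......
t=11: ......
......
......
..###>
..##..
...##.
......
......
......
t=12: ......
......
......
..####
..##.v
...##.
......
......
......
t=13: ......
......
......
..####
..##<#
...##.
......
......
......
t=14: ......
......
......
..##^#
..####
...##.
......
......
......
t=15: ......
......
......
..#<.#
..####
...##.
......
......
......
t=16: ......
......
......
..#..#
..#v##
...##.
......
......
......
t=17: ......
......
......
..#..#
..#.>#
...##.
......
......
......
t=18: ......
......
......
..#.^#
..#..#
...##.
......
......
......
t=19: ......
......
......
..#.#>
..#..#
...##.
......
......
......
t=20: ......
......
.....^
..#.#.
..#..#
...##.
......
......
......
t=21: ......
......
>....#
..#.#.
..#..#
...##.
......
......
......
t=22: ......
......
#....#
v.#.#.
..#..#
...##.
......
......
......
t=23: ......
......
#....#
#.#.#<
..#..#
...##.
......
......
......
t=24: ......
......
#....^
#.#.##
..#..#
...##.
......
......
......
t=25: ......
......
#...<.
#.#.##
..#..#
...##.
......
......
......
t=26: ......
....^.
#...#.
#.#.##
..#..#
...##.
......
......
......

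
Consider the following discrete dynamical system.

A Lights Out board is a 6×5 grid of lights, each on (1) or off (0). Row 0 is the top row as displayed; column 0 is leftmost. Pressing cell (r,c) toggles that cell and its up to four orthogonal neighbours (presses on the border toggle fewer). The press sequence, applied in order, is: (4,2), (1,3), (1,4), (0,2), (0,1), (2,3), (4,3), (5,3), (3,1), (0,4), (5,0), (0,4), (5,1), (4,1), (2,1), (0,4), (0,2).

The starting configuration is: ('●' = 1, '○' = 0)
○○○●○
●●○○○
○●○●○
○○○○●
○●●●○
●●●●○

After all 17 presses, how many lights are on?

20

t=0: ○○○●○
●●○○○
○●○●○
○○○○●
○●●●○
●●●●○
t=1: ○○○●○
●●○○○
○●○●○
○○●○●
○○○○○
●●○●○
t=2: ○○○○○
●●●●●
○●○○○
○○●○●
○○○○○
●●○●○
t=3: ○○○○●
●●●○○
○●○○●
○○●○●
○○○○○
●●○●○
t=4: ○●●●●
●●○○○
○●○○●
○○●○●
○○○○○
●●○●○
t=5: ●○○●●
●○○○○
○●○○●
○○●○●
○○○○○
●●○●○
t=6: ●○○●●
●○○●○
○●●●○
○○●●●
○○○○○
●●○●○
t=7: ●○○●●
●○○●○
○●●●○
○○●○●
○○●●●
●●○○○
t=8: ●○○●●
●○○●○
○●●●○
○○●○●
○○●○●
●●●●●
t=9: ●○○●●
●○○●○
○○●●○
●●○○●
○●●○●
●●●●●
t=10: ●○○○○
●○○●●
○○●●○
●●○○●
○●●○●
●●●●●
t=11: ●○○○○
●○○●●
○○●●○
●●○○●
●●●○●
○○●●●
t=12: ●○○●●
●○○●○
○○●●○
●●○○●
●●●○●
○○●●●
t=13: ●○○●●
●○○●○
○○●●○
●●○○●
●○●○●
●●○●●
t=14: ●○○●●
●○○●○
○○●●○
●○○○●
○●○○●
●○○●●
t=15: ●○○●●
●●○●○
●●○●○
●●○○●
○●○○●
●○○●●
t=16: ●○○○○
●●○●●
●●○●○
●●○○●
○●○○●
●○○●●
t=17: ●●●●○
●●●●●
●●○●○
●●○○●
○●○○●
●○○●●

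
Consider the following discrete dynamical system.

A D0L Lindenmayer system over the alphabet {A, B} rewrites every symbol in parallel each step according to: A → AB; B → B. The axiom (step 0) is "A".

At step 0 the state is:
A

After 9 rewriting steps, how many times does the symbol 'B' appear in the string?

9

step 0: A
step 1: AB
step 2: ABB
step 3: ABBB
step 4: ABBBB
step 5: ABBBBB
step 6: ABBBBBB
step 7: ABBBBBBB
step 8: ABBBBBBBB
step 9: ABBBBBBBBB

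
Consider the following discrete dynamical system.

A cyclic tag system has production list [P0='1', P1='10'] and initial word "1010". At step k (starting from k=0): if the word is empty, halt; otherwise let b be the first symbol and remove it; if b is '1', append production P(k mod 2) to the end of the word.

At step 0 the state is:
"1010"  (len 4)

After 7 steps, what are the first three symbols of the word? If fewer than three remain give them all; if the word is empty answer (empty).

101

t=0: "1010"  (len 4)
t=1: "0101"  (len 4)
t=2: "101"  (len 3)
t=3: "011"  (len 3)
t=4: "11"  (len 2)
t=5: "11"  (len 2)
t=6: "110"  (len 3)
t=7: "101"  (len 3)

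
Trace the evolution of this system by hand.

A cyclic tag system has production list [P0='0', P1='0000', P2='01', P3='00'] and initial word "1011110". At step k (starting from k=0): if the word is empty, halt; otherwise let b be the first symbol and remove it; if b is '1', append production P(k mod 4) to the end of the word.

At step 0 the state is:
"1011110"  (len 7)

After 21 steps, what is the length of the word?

0) "1011110"  (len 7)
1) "0111100"  (len 7)
2) "111100"  (len 6)
3) "1110001"  (len 7)
4) "11000100"  (len 8)
5) "10001000"  (len 8)
6) "00010000000"  (len 11)
7) "0010000000"  (len 10)
8) "010000000"  (len 9)
9) "10000000"  (len 8)
10) "00000000000"  (len 11)
11) "0000000000"  (len 10)
12) "000000000"  (len 9)
13) "00000000"  (len 8)
14) "0000000"  (len 7)
15) "000000"  (len 6)
16) "00000"  (len 5)
17) "0000"  (len 4)
18) "000"  (len 3)
19) "00"  (len 2)
20) "0"  (len 1)
21) (halted — word empty)

0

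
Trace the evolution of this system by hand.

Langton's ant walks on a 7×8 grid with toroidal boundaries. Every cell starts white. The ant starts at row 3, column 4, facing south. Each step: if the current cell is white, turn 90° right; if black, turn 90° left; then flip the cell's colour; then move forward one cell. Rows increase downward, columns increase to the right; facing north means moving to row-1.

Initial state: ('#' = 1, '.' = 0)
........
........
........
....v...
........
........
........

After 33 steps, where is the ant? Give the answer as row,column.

t=0: ........
........
........
....v...
........
........
........
t=1: ........
........
........
...<#...
........
........
........
t=2: ........
........
...^....
...##...
........
........
........
t=3: ........
........
...#>...
...##...
........
........
........
t=4: ........
........
...##...
...#v...
........
........
........
t=5: ........
........
...##...
...#.>..
........
........
........
t=6: ........
........
...##...
...#.#..
.....v..
........
........
t=7: ........
........
...##...
...#.#..
....<#..
........
........
t=8: ........
........
...##...
...#^#..
....##..
........
........
t=9: ........
........
...##...
...##>..
....##..
........
........
t=10: ........
........
...##^..
...##...
....##..
........
........
t=11: ........
........
...###>.
...##...
....##..
........
........
t=12: ........
........
...####.
...##.v.
....##..
........
........
t=13: ........
........
...####.
...##<#.
....##..
........
........
t=14: ........
........
...##^#.
...####.
....##..
........
........
t=15: ........
........
...#<.#.
...####.
....##..
........
........
t=16: ........
........
...#..#.
...#v##.
....##..
........
........
t=17: ........
........
...#..#.
...#.>#.
....##..
........
........
t=18: ........
........
...#.^#.
...#..#.
....##..
........
........
t=19: ........
........
...#.#>.
...#..#.
....##..
........
........
t=20: ........
......^.
...#.#..
...#..#.
....##..
........
........
t=21: ........
......#>
...#.#..
...#..#.
....##..
........
........
t=22: ........
......##
...#.#.v
...#..#.
....##..
........
........
t=23: ........
......##
...#.#<#
...#..#.
....##..
........
........
t=24: ........
......^#
...#.###
...#..#.
....##..
........
........
t=25: ........
.....<.#
...#.###
...#..#.
....##..
........
........
t=26: .....^..
.....#.#
...#.###
...#..#.
....##..
........
........
t=27: .....#>.
.....#.#
...#.###
...#..#.
....##..
........
........
t=28: .....##.
.....#v#
...#.###
...#..#.
....##..
........
........
t=29: .....##.
.....<##
...#.###
...#..#.
....##..
........
........
t=30: .....##.
......##
...#.v##
...#..#.
....##..
........
........
t=31: .....##.
......##
...#..>#
...#..#.
....##..
........
........
t=32: .....##.
......^#
...#...#
...#..#.
....##..
........
........
t=33: .....##.
.....<.#
...#...#
...#..#.
....##..
........
........

1,5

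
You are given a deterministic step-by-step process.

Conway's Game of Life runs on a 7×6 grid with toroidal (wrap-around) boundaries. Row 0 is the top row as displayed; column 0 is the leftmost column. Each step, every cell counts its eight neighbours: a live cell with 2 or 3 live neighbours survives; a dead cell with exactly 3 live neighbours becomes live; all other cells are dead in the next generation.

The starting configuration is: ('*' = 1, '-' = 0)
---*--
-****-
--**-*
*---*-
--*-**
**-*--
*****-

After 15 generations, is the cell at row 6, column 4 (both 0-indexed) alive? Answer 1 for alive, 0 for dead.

1

t=0: ---*--
-****-
--**-*
*---*-
--*-**
**-*--
*****-
t=1: *----*
-*----
*----*
***---
--*-*-
------
*---**
t=2: -*--*-
-*----
--*--*
*-**--
--**--
---**-
*---*-
t=3: **---*
***---
*-**--
----*-
-*----
--*-**
----*-
t=4: --*--*
---*--
*-**-*
-***--
---***
---***
-*-**-
t=5: --*---
**-*-*
*-----
-*----
*----*
*-----
*-----
t=6: --*--*
***--*
--*--*
-*---*
**---*
**----
-*----
t=7: --*--*
--****
--*-**
-**-**
--*--*
--*--*
-**---
t=8: *----*
***---
------
-**---
--*--*
*-**--
****--
t=9: ---*-*
**---*
*-----
-**---
*-----
*---**
---**-
t=10: --**-*
-*--**
--*--*
**----
*-----
*--**-
*--*--
t=11: -***-*
-*---*
--*-**
**---*
*-----
**-**-
**----
t=12: ----**
-*---*
--*-*-
-*--*-
--*-*-
--*---
------
t=13: *---**
*--*-*
******
-**-**
-**---
---*--
------
t=14: *---*-
------
------
------
**--*-
--*---
----**
t=15: ----*-
------
------
------
-*----
**-**-
---***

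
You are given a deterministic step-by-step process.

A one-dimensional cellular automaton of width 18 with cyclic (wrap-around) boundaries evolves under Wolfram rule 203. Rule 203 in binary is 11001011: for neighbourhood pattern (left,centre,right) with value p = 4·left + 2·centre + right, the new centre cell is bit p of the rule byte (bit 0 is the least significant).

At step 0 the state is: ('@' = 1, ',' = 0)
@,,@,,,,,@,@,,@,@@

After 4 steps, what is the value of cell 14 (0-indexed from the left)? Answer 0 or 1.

t=0: @,,@,,,,,@,@,,@,@@
t=1: @,@,,@@@@,,,,@,,@@
t=2: @,,,@@@@@,@@@,,@@@
t=3: @,@@@@@@@,@@@,@@@@
t=4: @,@@@@@@@,@@@,@@@@

1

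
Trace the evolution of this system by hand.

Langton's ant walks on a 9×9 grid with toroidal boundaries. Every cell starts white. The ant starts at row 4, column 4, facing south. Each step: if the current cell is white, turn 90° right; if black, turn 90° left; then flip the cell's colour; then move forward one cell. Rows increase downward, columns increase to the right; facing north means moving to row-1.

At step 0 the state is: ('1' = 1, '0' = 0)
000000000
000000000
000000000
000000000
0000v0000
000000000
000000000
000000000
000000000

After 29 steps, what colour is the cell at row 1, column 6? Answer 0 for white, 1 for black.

step 0: 000000000
000000000
000000000
000000000
0000v0000
000000000
000000000
000000000
000000000
step 1: 000000000
000000000
000000000
000000000
000<10000
000000000
000000000
000000000
000000000
step 2: 000000000
000000000
000000000
000^00000
000110000
000000000
000000000
000000000
000000000
step 3: 000000000
000000000
000000000
0001>0000
000110000
000000000
000000000
000000000
000000000
step 4: 000000000
000000000
000000000
000110000
0001v0000
000000000
000000000
000000000
000000000
step 5: 000000000
000000000
000000000
000110000
00010>000
000000000
000000000
000000000
000000000
step 6: 000000000
000000000
000000000
000110000
000101000
00000v000
000000000
000000000
000000000
step 7: 000000000
000000000
000000000
000110000
000101000
0000<1000
000000000
000000000
000000000
step 8: 000000000
000000000
000000000
000110000
0001^1000
000011000
000000000
000000000
000000000
step 9: 000000000
000000000
000000000
000110000
00011>000
000011000
000000000
000000000
000000000
step 10: 000000000
000000000
000000000
00011^000
000110000
000011000
000000000
000000000
000000000
step 11: 000000000
000000000
000000000
000111>00
000110000
000011000
000000000
000000000
000000000
step 12: 000000000
000000000
000000000
000111100
000110v00
000011000
000000000
000000000
000000000
step 13: 000000000
000000000
000000000
000111100
00011<100
000011000
000000000
000000000
000000000
step 14: 000000000
000000000
000000000
00011^100
000111100
000011000
000000000
000000000
000000000
step 15: 000000000
000000000
000000000
0001<0100
000111100
000011000
000000000
000000000
000000000
step 16: 000000000
000000000
000000000
000100100
0001v1100
000011000
000000000
000000000
000000000
step 17: 000000000
000000000
000000000
000100100
00010>100
000011000
000000000
000000000
000000000
step 18: 000000000
000000000
000000000
00010^100
000100100
000011000
000000000
000000000
000000000
step 19: 000000000
000000000
000000000
000101>00
000100100
000011000
000000000
000000000
000000000
step 20: 000000000
000000000
000000^00
000101000
000100100
000011000
000000000
000000000
000000000
step 21: 000000000
000000000
0000001>0
000101000
000100100
000011000
000000000
000000000
000000000
step 22: 000000000
000000000
000000110
0001010v0
000100100
000011000
000000000
000000000
000000000
step 23: 000000000
000000000
000000110
000101<10
000100100
000011000
000000000
000000000
000000000
step 24: 000000000
000000000
000000^10
000101110
000100100
000011000
000000000
000000000
000000000
step 25: 000000000
000000000
00000<010
000101110
000100100
000011000
000000000
000000000
000000000
step 26: 000000000
00000^000
000001010
000101110
000100100
000011000
000000000
000000000
000000000
step 27: 000000000
000001>00
000001010
000101110
000100100
000011000
000000000
000000000
000000000
step 28: 000000000
000001100
000001v10
000101110
000100100
000011000
000000000
000000000
000000000
step 29: 000000000
000001100
00000<110
000101110
000100100
000011000
000000000
000000000
000000000

1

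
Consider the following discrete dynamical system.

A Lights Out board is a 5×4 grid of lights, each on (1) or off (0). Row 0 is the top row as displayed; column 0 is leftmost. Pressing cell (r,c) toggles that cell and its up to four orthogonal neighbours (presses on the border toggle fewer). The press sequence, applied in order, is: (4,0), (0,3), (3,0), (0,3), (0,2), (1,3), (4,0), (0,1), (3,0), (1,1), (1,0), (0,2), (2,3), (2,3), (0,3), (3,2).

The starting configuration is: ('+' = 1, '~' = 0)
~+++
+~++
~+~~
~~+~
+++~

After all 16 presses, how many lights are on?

[0] ~+++
+~++
~+~~
~~+~
+++~
[1] ~+++
+~++
~+~~
+~+~
~~+~
[2] ~+~~
+~+~
~+~~
+~+~
~~+~
[3] ~+~~
+~+~
++~~
~++~
+~+~
[4] ~+++
+~++
++~~
~++~
+~+~
[5] ~~~~
+~~+
++~~
~++~
+~+~
[6] ~~~+
+~+~
++~+
~++~
+~+~
[7] ~~~+
+~+~
++~+
+++~
~++~
[8] ++++
+++~
++~+
+++~
~++~
[9] ++++
+++~
~+~+
~~+~
+++~
[10] +~++
~~~~
~~~+
~~+~
+++~
[11] ~~++
++~~
+~~+
~~+~
+++~
[12] ~+~~
+++~
+~~+
~~+~
+++~
[13] ~+~~
++++
+~+~
~~++
+++~
[14] ~+~~
+++~
+~~+
~~+~
+++~
[15] ~+++
++++
+~~+
~~+~
+++~
[16] ~+++
++++
+~++
~+~+
++~~

14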